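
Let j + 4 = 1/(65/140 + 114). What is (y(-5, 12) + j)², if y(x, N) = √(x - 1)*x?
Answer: -1377168486/10272025 + 25584*I*√6/641 ≈ -134.07 + 97.766*I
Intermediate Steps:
y(x, N) = x*√(-1 + x) (y(x, N) = √(-1 + x)*x = x*√(-1 + x))
j = -12792/3205 (j = -4 + 1/(65/140 + 114) = -4 + 1/(65*(1/140) + 114) = -4 + 1/(13/28 + 114) = -4 + 1/(3205/28) = -4 + 28/3205 = -12792/3205 ≈ -3.9913)
(y(-5, 12) + j)² = (-5*√(-1 - 5) - 12792/3205)² = (-5*I*√6 - 12792/3205)² = (-12792/3205 - 5*I*√6)²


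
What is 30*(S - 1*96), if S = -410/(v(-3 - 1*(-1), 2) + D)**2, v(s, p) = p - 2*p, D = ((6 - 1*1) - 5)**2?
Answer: -5955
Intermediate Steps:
D = 0 (D = ((6 - 1) - 5)**2 = (5 - 5)**2 = 0**2 = 0)
v(s, p) = -p
S = -205/2 (S = -410/(-1*2 + 0)**2 = -410/(-2 + 0)**2 = -410/((-2)**2) = -410/4 = -410*1/4 = -205/2 ≈ -102.50)
30*(S - 1*96) = 30*(-205/2 - 1*96) = 30*(-205/2 - 96) = 30*(-397/2) = -5955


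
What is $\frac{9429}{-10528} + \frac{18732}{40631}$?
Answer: $- \frac{26557029}{61109024} \approx -0.43458$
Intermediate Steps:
$\frac{9429}{-10528} + \frac{18732}{40631} = 9429 \left(- \frac{1}{10528}\right) + 18732 \cdot \frac{1}{40631} = - \frac{1347}{1504} + \frac{18732}{40631} = - \frac{26557029}{61109024}$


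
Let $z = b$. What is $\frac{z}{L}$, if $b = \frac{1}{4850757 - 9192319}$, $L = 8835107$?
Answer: $- \frac{1}{38358164817134} \approx -2.607 \cdot 10^{-14}$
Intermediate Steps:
$b = - \frac{1}{4341562}$ ($b = \frac{1}{-4341562} = - \frac{1}{4341562} \approx -2.3033 \cdot 10^{-7}$)
$z = - \frac{1}{4341562} \approx -2.3033 \cdot 10^{-7}$
$\frac{z}{L} = - \frac{1}{4341562 \cdot 8835107} = \left(- \frac{1}{4341562}\right) \frac{1}{8835107} = - \frac{1}{38358164817134}$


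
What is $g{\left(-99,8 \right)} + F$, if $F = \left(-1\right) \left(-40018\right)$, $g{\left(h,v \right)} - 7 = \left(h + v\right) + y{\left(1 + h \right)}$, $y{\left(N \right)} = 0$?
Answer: $39934$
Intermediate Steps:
$g{\left(h,v \right)} = 7 + h + v$ ($g{\left(h,v \right)} = 7 + \left(\left(h + v\right) + 0\right) = 7 + \left(h + v\right) = 7 + h + v$)
$F = 40018$
$g{\left(-99,8 \right)} + F = \left(7 - 99 + 8\right) + 40018 = -84 + 40018 = 39934$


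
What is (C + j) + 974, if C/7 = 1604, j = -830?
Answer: 11372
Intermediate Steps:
C = 11228 (C = 7*1604 = 11228)
(C + j) + 974 = (11228 - 830) + 974 = 10398 + 974 = 11372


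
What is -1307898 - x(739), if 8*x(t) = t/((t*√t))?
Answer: -1307898 - √739/5912 ≈ -1.3079e+6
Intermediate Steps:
x(t) = 1/(8*√t) (x(t) = (t/((t*√t)))/8 = (t/(t^(3/2)))/8 = (t/t^(3/2))/8 = 1/(8*√t))
-1307898 - x(739) = -1307898 - 1/(8*√739) = -1307898 - √739/739/8 = -1307898 - √739/5912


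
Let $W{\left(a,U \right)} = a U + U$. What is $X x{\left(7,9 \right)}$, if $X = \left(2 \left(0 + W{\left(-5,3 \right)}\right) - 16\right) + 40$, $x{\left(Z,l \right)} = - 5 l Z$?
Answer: $0$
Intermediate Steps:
$W{\left(a,U \right)} = U + U a$ ($W{\left(a,U \right)} = U a + U = U + U a$)
$x{\left(Z,l \right)} = - 5 Z l$
$X = 0$ ($X = \left(2 \left(0 + 3 \left(1 - 5\right)\right) - 16\right) + 40 = \left(2 \left(0 + 3 \left(-4\right)\right) - 16\right) + 40 = \left(2 \left(0 - 12\right) - 16\right) + 40 = \left(2 \left(-12\right) - 16\right) + 40 = \left(-24 - 16\right) + 40 = -40 + 40 = 0$)
$X x{\left(7,9 \right)} = 0 \left(\left(-5\right) 7 \cdot 9\right) = 0 \left(-315\right) = 0$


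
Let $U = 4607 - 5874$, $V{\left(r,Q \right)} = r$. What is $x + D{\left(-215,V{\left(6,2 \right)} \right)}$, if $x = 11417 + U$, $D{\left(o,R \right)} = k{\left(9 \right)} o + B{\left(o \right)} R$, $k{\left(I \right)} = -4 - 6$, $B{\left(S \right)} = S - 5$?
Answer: $10980$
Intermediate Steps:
$B{\left(S \right)} = -5 + S$ ($B{\left(S \right)} = S - 5 = -5 + S$)
$U = -1267$ ($U = 4607 - 5874 = -1267$)
$k{\left(I \right)} = -10$ ($k{\left(I \right)} = -4 - 6 = -10$)
$D{\left(o,R \right)} = - 10 o + R \left(-5 + o\right)$ ($D{\left(o,R \right)} = - 10 o + \left(-5 + o\right) R = - 10 o + R \left(-5 + o\right)$)
$x = 10150$ ($x = 11417 - 1267 = 10150$)
$x + D{\left(-215,V{\left(6,2 \right)} \right)} = 10150 + \left(\left(-10\right) \left(-215\right) + 6 \left(-5 - 215\right)\right) = 10150 + \left(2150 + 6 \left(-220\right)\right) = 10150 + \left(2150 - 1320\right) = 10150 + 830 = 10980$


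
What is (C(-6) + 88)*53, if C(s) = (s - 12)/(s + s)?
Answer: 9487/2 ≈ 4743.5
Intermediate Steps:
C(s) = (-12 + s)/(2*s) (C(s) = (-12 + s)/((2*s)) = (-12 + s)*(1/(2*s)) = (-12 + s)/(2*s))
(C(-6) + 88)*53 = ((1/2)*(-12 - 6)/(-6) + 88)*53 = ((1/2)*(-1/6)*(-18) + 88)*53 = (3/2 + 88)*53 = (179/2)*53 = 9487/2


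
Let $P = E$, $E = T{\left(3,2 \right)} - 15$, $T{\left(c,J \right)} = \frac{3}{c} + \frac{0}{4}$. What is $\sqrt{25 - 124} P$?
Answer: $- 42 i \sqrt{11} \approx - 139.3 i$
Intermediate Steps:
$T{\left(c,J \right)} = \frac{3}{c}$ ($T{\left(c,J \right)} = \frac{3}{c} + 0 \cdot \frac{1}{4} = \frac{3}{c} + 0 = \frac{3}{c}$)
$E = -14$ ($E = \frac{3}{3} - 15 = 3 \cdot \frac{1}{3} - 15 = 1 - 15 = -14$)
$P = -14$
$\sqrt{25 - 124} P = \sqrt{25 - 124} \left(-14\right) = \sqrt{-99} \left(-14\right) = 3 i \sqrt{11} \left(-14\right) = - 42 i \sqrt{11}$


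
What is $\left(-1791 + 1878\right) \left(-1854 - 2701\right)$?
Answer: $-396285$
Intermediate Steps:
$\left(-1791 + 1878\right) \left(-1854 - 2701\right) = 87 \left(-1854 - 2701\right) = 87 \left(-4555\right) = -396285$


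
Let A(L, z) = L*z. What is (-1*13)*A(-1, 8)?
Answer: 104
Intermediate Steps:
(-1*13)*A(-1, 8) = (-1*13)*(-1*8) = -13*(-8) = 104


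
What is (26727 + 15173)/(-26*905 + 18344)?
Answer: -20950/2593 ≈ -8.0794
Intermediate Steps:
(26727 + 15173)/(-26*905 + 18344) = 41900/(-23530 + 18344) = 41900/(-5186) = 41900*(-1/5186) = -20950/2593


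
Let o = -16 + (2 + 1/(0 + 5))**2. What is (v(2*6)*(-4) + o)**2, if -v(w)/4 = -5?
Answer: 5193841/625 ≈ 8310.1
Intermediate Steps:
v(w) = 20 (v(w) = -4*(-5) = 20)
o = -279/25 (o = -16 + (2 + 1/5)**2 = -16 + (11/5)**2 = -16 + 121/25 = -279/25 ≈ -11.160)
(v(2*6)*(-4) + o)**2 = (20*(-4) - 279/25)**2 = (-80 - 279/25)**2 = (-2279/25)**2 = 5193841/625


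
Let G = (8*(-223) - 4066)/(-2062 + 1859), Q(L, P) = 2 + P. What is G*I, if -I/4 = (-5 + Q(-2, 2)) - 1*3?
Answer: 93600/203 ≈ 461.08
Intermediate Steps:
G = 5850/203 (G = (-1784 - 4066)/(-203) = -5850*(-1/203) = 5850/203 ≈ 28.818)
I = 16 (I = -4*((-5 + (2 + 2)) - 1*3) = -4*((-5 + 4) - 3) = -4*(-1 - 3) = -4*(-4) = 16)
G*I = (5850/203)*16 = 93600/203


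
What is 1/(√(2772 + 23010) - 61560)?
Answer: -10260/631601303 - √25782/3789607818 ≈ -1.6287e-5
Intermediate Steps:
1/(√(2772 + 23010) - 61560) = 1/(√25782 - 61560) = 1/(-61560 + √25782)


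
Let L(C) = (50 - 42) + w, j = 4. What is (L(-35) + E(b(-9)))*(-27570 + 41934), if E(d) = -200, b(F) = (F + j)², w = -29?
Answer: -3174444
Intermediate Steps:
b(F) = (4 + F)² (b(F) = (F + 4)² = (4 + F)²)
L(C) = -21 (L(C) = (50 - 42) - 29 = 8 - 29 = -21)
(L(-35) + E(b(-9)))*(-27570 + 41934) = (-21 - 200)*(-27570 + 41934) = -221*14364 = -3174444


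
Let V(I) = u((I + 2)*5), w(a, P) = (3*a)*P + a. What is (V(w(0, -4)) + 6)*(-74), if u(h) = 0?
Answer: -444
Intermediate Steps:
w(a, P) = a + 3*P*a (w(a, P) = 3*P*a + a = a + 3*P*a)
V(I) = 0
(V(w(0, -4)) + 6)*(-74) = (0 + 6)*(-74) = 6*(-74) = -444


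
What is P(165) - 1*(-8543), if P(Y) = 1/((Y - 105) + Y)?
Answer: 1922176/225 ≈ 8543.0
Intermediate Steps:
P(Y) = 1/(-105 + 2*Y) (P(Y) = 1/((-105 + Y) + Y) = 1/(-105 + 2*Y))
P(165) - 1*(-8543) = 1/(-105 + 2*165) - 1*(-8543) = 1/(-105 + 330) + 8543 = 1/225 + 8543 = 1922176/225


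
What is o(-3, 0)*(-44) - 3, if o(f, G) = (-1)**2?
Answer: -47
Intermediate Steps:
o(f, G) = 1
o(-3, 0)*(-44) - 3 = 1*(-44) - 3 = -44 - 3 = -47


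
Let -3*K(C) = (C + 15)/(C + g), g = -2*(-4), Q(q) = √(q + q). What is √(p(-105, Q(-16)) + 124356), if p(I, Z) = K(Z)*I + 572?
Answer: √((999949 + 499852*I*√2)/(2 + I*√2))/2 ≈ 353.53 - 0.020418*I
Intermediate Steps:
Q(q) = √2*√q (Q(q) = √(2*q) = √2*√q)
g = 8
K(C) = -(15 + C)/(3*(8 + C)) (K(C) = -(C + 15)/(3*(C + 8)) = -(15 + C)/(3*(8 + C)))
p(I, Z) = 572 + I*(-15 - Z)/(3*(8 + Z)) (p(I, Z) = ((-15 - Z)/(3*(8 + Z)))*I + 572 = I*(-15 - Z)/(3*(8 + Z)) + 572 = 572 + I*(-15 - Z)/(3*(8 + Z)))
√(p(-105, Q(-16)) + 124356) = √((13728 + 1716*(√2*√(-16)) - 1*(-105)*(15 + √2*√(-16)))/(3*(8 + √2*√(-16))) + 124356) = √((13728 + 1716*(√2*(4*I)) - 1*(-105)*(15 + √2*(4*I)))/(3*(8 + √2*(4*I))) + 124356) = √((13728 + 1716*(4*I*√2) - 1*(-105)*(15 + 4*I*√2))/(3*(8 + 4*I*√2)) + 124356) = √((13728 + 6864*I*√2 + (1575 + 420*I*√2))/(3*(8 + 4*I*√2)) + 124356) = √((15303 + 7284*I*√2)/(3*(8 + 4*I*√2)) + 124356) = √(124356 + (15303 + 7284*I*√2)/(3*(8 + 4*I*√2)))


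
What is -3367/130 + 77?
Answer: 511/10 ≈ 51.100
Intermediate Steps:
-3367/130 + 77 = -37*7/10 + 77 = -259/10 + 77 = 511/10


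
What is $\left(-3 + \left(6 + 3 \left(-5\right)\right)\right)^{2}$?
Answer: $144$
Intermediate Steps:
$\left(-3 + \left(6 + 3 \left(-5\right)\right)\right)^{2} = \left(-3 + \left(6 - 15\right)\right)^{2} = \left(-3 - 9\right)^{2} = \left(-12\right)^{2} = 144$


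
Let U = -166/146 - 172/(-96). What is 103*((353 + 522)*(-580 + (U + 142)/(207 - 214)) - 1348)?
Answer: -95042536313/1752 ≈ -5.4248e+7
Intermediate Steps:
U = 1147/1752 (U = -166*1/146 - 172*(-1/96) = -83/73 + 43/24 = 1147/1752 ≈ 0.65468)
103*((353 + 522)*(-580 + (U + 142)/(207 - 214)) - 1348) = 103*((353 + 522)*(-580 + (1147/1752 + 142)/(207 - 214)) - 1348) = 103*(875*(-580 + (249931/1752)/(-7)) - 1348) = 103*(875*(-580 + (249931/1752)*(-⅐)) - 1348) = 103*(875*(-580 - 249931/12264) - 1348) = 103*(875*(-7363051/12264) - 1348) = 103*(-920381375/1752 - 1348) = 103*(-922743071/1752) = -95042536313/1752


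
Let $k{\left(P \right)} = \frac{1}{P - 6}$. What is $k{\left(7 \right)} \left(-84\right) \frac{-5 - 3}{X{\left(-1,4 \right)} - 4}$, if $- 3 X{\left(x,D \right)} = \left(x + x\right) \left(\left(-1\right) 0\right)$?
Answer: $-168$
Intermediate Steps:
$k{\left(P \right)} = \frac{1}{-6 + P}$
$X{\left(x,D \right)} = 0$ ($X{\left(x,D \right)} = - \frac{\left(x + x\right) \left(\left(-1\right) 0\right)}{3} = - \frac{2 x 0}{3} = \left(- \frac{1}{3}\right) 0 = 0$)
$k{\left(7 \right)} \left(-84\right) \frac{-5 - 3}{X{\left(-1,4 \right)} - 4} = \frac{1}{-6 + 7} \left(-84\right) \frac{-5 - 3}{0 - 4} = 1^{-1} \left(-84\right) \frac{1}{-4} \left(-8\right) = 1 \left(-84\right) \left(\left(- \frac{1}{4}\right) \left(-8\right)\right) = \left(-84\right) 2 = -168$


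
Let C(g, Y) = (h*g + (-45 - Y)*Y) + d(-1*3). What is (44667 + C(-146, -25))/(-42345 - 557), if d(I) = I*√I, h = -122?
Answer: -62979/42902 + 3*I*√3/42902 ≈ -1.468 + 0.00012112*I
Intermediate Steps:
d(I) = I^(3/2)
C(g, Y) = -122*g + Y*(-45 - Y) - 3*I*√3 (C(g, Y) = (-122*g + (-45 - Y)*Y) + (-1*3)^(3/2) = (-122*g + Y*(-45 - Y)) + (-3)^(3/2) = (-122*g + Y*(-45 - Y)) - 3*I*√3 = -122*g + Y*(-45 - Y) - 3*I*√3)
(44667 + C(-146, -25))/(-42345 - 557) = (44667 + (-1*(-25)² - 122*(-146) - 45*(-25) - 3*I*√3))/(-42345 - 557) = (44667 + (-1*625 + 17812 + 1125 - 3*I*√3))/(-42902) = (44667 + (-625 + 17812 + 1125 - 3*I*√3))*(-1/42902) = (44667 + (18312 - 3*I*√3))*(-1/42902) = (62979 - 3*I*√3)*(-1/42902) = -62979/42902 + 3*I*√3/42902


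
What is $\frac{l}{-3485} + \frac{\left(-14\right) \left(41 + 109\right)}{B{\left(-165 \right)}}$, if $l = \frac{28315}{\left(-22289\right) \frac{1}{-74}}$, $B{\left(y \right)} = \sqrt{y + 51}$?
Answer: $- \frac{419062}{15535433} + \frac{350 i \sqrt{114}}{19} \approx -0.026975 + 196.68 i$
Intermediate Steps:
$B{\left(y \right)} = \sqrt{51 + y}$
$l = \frac{2095310}{22289}$ ($l = \frac{28315}{\left(-22289\right) \left(- \frac{1}{74}\right)} = \frac{28315}{\frac{22289}{74}} = 28315 \cdot \frac{74}{22289} = \frac{2095310}{22289} \approx 94.006$)
$\frac{l}{-3485} + \frac{\left(-14\right) \left(41 + 109\right)}{B{\left(-165 \right)}} = \frac{2095310}{22289 \left(-3485\right)} + \frac{\left(-14\right) \left(41 + 109\right)}{\sqrt{51 - 165}} = \frac{2095310}{22289} \left(- \frac{1}{3485}\right) + \frac{\left(-14\right) 150}{\sqrt{-114}} = - \frac{419062}{15535433} - \frac{2100}{i \sqrt{114}} = - \frac{419062}{15535433} - 2100 \left(- \frac{i \sqrt{114}}{114}\right) = - \frac{419062}{15535433} + \frac{350 i \sqrt{114}}{19}$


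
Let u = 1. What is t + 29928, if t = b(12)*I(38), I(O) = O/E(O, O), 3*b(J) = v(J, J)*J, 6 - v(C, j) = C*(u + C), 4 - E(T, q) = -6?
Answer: 27648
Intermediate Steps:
E(T, q) = 10 (E(T, q) = 4 - 1*(-6) = 4 + 6 = 10)
v(C, j) = 6 - C*(1 + C)
b(J) = J*(6 - J - J²)/3 (b(J) = ((6 - J - J²)*J)/3 = (J*(6 - J - J²))/3 = J*(6 - J - J²)/3)
I(O) = O/10
t = -2280 (t = ((⅓)*12*(6 - 1*12 - 1*12²))*((⅒)*38) = ((⅓)*12*(6 - 12 - 1*144))*(19/5) = ((⅓)*12*(6 - 12 - 144))*(19/5) = ((⅓)*12*(-150))*(19/5) = -600*19/5 = -2280)
t + 29928 = -2280 + 29928 = 27648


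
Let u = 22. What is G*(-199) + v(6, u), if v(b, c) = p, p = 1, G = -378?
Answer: 75223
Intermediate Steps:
v(b, c) = 1
G*(-199) + v(6, u) = -378*(-199) + 1 = 75222 + 1 = 75223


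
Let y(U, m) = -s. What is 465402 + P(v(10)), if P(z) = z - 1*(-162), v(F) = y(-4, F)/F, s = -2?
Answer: 2327821/5 ≈ 4.6556e+5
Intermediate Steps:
y(U, m) = 2 (y(U, m) = -1*(-2) = 2)
v(F) = 2/F
P(z) = 162 + z (P(z) = z + 162 = 162 + z)
465402 + P(v(10)) = 465402 + (162 + 2/10) = 465402 + (162 + 2*(⅒)) = 465402 + (162 + ⅕) = 465402 + 811/5 = 2327821/5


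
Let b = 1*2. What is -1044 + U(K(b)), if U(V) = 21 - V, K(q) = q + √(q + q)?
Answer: -1027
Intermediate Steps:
b = 2
K(q) = q + √2*√q (K(q) = q + √(2*q) = q + √2*√q)
-1044 + U(K(b)) = -1044 + (21 - (2 + √2*√2)) = -1044 + (21 - (2 + 2)) = -1044 + (21 - 1*4) = -1044 + (21 - 4) = -1044 + 17 = -1027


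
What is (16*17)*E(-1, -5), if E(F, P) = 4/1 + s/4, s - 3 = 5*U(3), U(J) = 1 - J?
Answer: 612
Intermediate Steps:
s = -7 (s = 3 + 5*(1 - 1*3) = 3 + 5*(1 - 3) = 3 + 5*(-2) = 3 - 10 = -7)
E(F, P) = 9/4 (E(F, P) = 4/1 - 7/4 = 4*1 - 7*1/4 = 4 - 7/4 = 9/4)
(16*17)*E(-1, -5) = (16*17)*(9/4) = 272*(9/4) = 612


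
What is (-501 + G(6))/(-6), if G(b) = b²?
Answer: 155/2 ≈ 77.500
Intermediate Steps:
(-501 + G(6))/(-6) = (-501 + 6²)/(-6) = -(-501 + 36)/6 = -⅙*(-465) = 155/2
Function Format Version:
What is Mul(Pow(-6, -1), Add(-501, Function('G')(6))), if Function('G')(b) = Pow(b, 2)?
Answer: Rational(155, 2) ≈ 77.500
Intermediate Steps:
Mul(Pow(-6, -1), Add(-501, Function('G')(6))) = Mul(Pow(-6, -1), Add(-501, Pow(6, 2))) = Mul(Rational(-1, 6), Add(-501, 36)) = Mul(Rational(-1, 6), -465) = Rational(155, 2)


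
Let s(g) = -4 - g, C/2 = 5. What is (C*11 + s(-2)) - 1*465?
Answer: -357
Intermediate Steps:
C = 10 (C = 2*5 = 10)
(C*11 + s(-2)) - 1*465 = (10*11 + (-4 - 1*(-2))) - 1*465 = (110 + (-4 + 2)) - 465 = (110 - 2) - 465 = 108 - 465 = -357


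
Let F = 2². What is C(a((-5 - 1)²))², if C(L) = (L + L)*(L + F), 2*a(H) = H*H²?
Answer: 1185001609235595264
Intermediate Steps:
F = 4
a(H) = H³/2 (a(H) = (H*H²)/2 = H³/2)
C(L) = 2*L*(4 + L) (C(L) = (L + L)*(L + 4) = (2*L)*(4 + L) = 2*L*(4 + L))
C(a((-5 - 1)²))² = (2*(((-5 - 1)²)³/2)*(4 + ((-5 - 1)²)³/2))² = (2*(((-6)²)³/2)*(4 + ((-6)²)³/2))² = (2*((½)*36³)*(4 + (½)*36³))² = (2*((½)*46656)*(4 + (½)*46656))² = (2*23328*(4 + 23328))² = (2*23328*23332)² = 1088577792² = 1185001609235595264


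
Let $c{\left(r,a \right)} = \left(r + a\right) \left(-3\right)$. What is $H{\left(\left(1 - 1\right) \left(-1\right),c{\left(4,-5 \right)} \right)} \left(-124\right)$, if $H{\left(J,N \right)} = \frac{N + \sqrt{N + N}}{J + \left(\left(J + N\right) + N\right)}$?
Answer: $-62 - \frac{62 \sqrt{6}}{3} \approx -112.62$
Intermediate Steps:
$c{\left(r,a \right)} = - 3 a - 3 r$ ($c{\left(r,a \right)} = \left(a + r\right) \left(-3\right) = - 3 a - 3 r$)
$H{\left(J,N \right)} = \frac{N + \sqrt{2} \sqrt{N}}{2 J + 2 N}$ ($H{\left(J,N \right)} = \frac{N + \sqrt{2 N}}{J + \left(J + 2 N\right)} = \frac{N + \sqrt{2} \sqrt{N}}{2 J + 2 N}$)
$H{\left(\left(1 - 1\right) \left(-1\right),c{\left(4,-5 \right)} \right)} \left(-124\right) = \frac{\left(\left(-3\right) \left(-5\right) - 12\right) + \sqrt{2} \sqrt{\left(-3\right) \left(-5\right) - 12}}{2 \left(\left(1 - 1\right) \left(-1\right) - -3\right)} \left(-124\right) = \frac{\left(15 - 12\right) + \sqrt{2} \sqrt{15 - 12}}{2 \left(0 \left(-1\right) + \left(15 - 12\right)\right)} \left(-124\right) = \frac{3 + \sqrt{2} \sqrt{3}}{2 \left(0 + 3\right)} \left(-124\right) = \frac{3 + \sqrt{6}}{2 \cdot 3} \left(-124\right) = \frac{1}{2} \cdot \frac{1}{3} \left(3 + \sqrt{6}\right) \left(-124\right) = \left(\frac{1}{2} + \frac{\sqrt{6}}{6}\right) \left(-124\right) = -62 - \frac{62 \sqrt{6}}{3}$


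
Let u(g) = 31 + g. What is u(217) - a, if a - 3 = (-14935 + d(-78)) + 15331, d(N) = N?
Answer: -73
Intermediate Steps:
a = 321 (a = 3 + ((-14935 - 78) + 15331) = 3 + (-15013 + 15331) = 3 + 318 = 321)
u(217) - a = (31 + 217) - 1*321 = 248 - 321 = -73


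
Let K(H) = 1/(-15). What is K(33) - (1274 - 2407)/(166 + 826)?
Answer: 16003/14880 ≈ 1.0755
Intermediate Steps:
K(H) = -1/15
K(33) - (1274 - 2407)/(166 + 826) = -1/15 - (1274 - 2407)/(166 + 826) = -1/15 - (-1133)/992 = -1/15 - 1*(-1133/992) = -1/15 + 1133/992 = 16003/14880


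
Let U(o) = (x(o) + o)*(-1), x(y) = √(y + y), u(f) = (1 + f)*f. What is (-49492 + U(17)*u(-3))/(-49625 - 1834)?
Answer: 49594/51459 + 2*√34/17153 ≈ 0.96444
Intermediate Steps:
u(f) = f*(1 + f)
x(y) = √2*√y (x(y) = √(2*y) = √2*√y)
U(o) = -o - √2*√o (U(o) = (√2*√o + o)*(-1) = (o + √2*√o)*(-1) = -o - √2*√o)
(-49492 + U(17)*u(-3))/(-49625 - 1834) = (-49492 + (-1*17 - √2*√17)*(-3*(1 - 3)))/(-49625 - 1834) = (-49492 + (-17 - √34)*(-3*(-2)))/(-51459) = (-49492 + (-17 - √34)*6)*(-1/51459) = (-49492 + (-102 - 6*√34))*(-1/51459) = (-49594 - 6*√34)*(-1/51459) = 49594/51459 + 2*√34/17153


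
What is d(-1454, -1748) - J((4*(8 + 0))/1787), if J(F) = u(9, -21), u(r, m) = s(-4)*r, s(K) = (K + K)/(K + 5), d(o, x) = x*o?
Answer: 2541664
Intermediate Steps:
d(o, x) = o*x
s(K) = 2*K/(5 + K) (s(K) = (2*K)/(5 + K) = 2*K/(5 + K))
u(r, m) = -8*r (u(r, m) = (2*(-4)/(5 - 4))*r = (2*(-4)/1)*r = (2*(-4)*1)*r = -8*r)
J(F) = -72 (J(F) = -8*9 = -72)
d(-1454, -1748) - J((4*(8 + 0))/1787) = -1454*(-1748) - 1*(-72) = 2541592 + 72 = 2541664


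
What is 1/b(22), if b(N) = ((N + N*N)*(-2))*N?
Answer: -1/22264 ≈ -4.4916e-5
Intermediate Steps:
b(N) = N*(-2*N - 2*N²) (b(N) = ((N + N²)*(-2))*N = (-2*N - 2*N²)*N = N*(-2*N - 2*N²))
1/b(22) = 1/(2*22²*(-1 - 1*22)) = 1/(2*484*(-1 - 22)) = 1/(2*484*(-23)) = 1/(-22264) = -1/22264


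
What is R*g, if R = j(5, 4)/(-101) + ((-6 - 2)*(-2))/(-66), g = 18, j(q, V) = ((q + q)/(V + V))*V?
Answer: -5838/1111 ≈ -5.2547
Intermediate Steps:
j(q, V) = q (j(q, V) = ((2*q)/((2*V)))*V = ((2*q)*(1/(2*V)))*V = (q/V)*V = q)
R = -973/3333 (R = 5/(-101) + ((-6 - 2)*(-2))/(-66) = 5*(-1/101) - 8*(-2)*(-1/66) = -5/101 + 16*(-1/66) = -5/101 - 8/33 = -973/3333 ≈ -0.29193)
R*g = -973/3333*18 = -5838/1111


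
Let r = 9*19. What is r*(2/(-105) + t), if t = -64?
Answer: -383154/35 ≈ -10947.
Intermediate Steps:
r = 171
r*(2/(-105) + t) = 171*(2/(-105) - 64) = 171*(2*(-1/105) - 64) = 171*(-2/105 - 64) = 171*(-6722/105) = -383154/35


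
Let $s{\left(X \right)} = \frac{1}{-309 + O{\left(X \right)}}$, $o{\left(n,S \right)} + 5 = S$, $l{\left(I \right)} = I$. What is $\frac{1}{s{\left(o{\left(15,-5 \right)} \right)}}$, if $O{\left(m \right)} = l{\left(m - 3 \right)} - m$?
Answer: $-312$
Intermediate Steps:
$O{\left(m \right)} = -3$ ($O{\left(m \right)} = \left(m - 3\right) - m = \left(-3 + m\right) - m = -3$)
$o{\left(n,S \right)} = -5 + S$
$s{\left(X \right)} = - \frac{1}{312}$ ($s{\left(X \right)} = \frac{1}{-309 - 3} = \frac{1}{-312} = - \frac{1}{312}$)
$\frac{1}{s{\left(o{\left(15,-5 \right)} \right)}} = \frac{1}{- \frac{1}{312}} = -312$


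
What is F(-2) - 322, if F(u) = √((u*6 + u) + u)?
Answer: -322 + 4*I ≈ -322.0 + 4.0*I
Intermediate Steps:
F(u) = 2*√2*√u (F(u) = √((6*u + u) + u) = √(7*u + u) = √(8*u) = 2*√2*√u)
F(-2) - 322 = 2*√2*√(-2) - 322 = 2*√2*(I*√2) - 322 = 4*I - 322 = -322 + 4*I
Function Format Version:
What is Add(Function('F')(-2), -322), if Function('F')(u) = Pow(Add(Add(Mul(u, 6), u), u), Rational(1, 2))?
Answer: Add(-322, Mul(4, I)) ≈ Add(-322.00, Mul(4.0000, I))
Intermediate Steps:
Function('F')(u) = Mul(2, Pow(2, Rational(1, 2)), Pow(u, Rational(1, 2))) (Function('F')(u) = Pow(Add(Add(Mul(6, u), u), u), Rational(1, 2)) = Pow(Add(Mul(7, u), u), Rational(1, 2)) = Pow(Mul(8, u), Rational(1, 2)) = Mul(2, Pow(2, Rational(1, 2)), Pow(u, Rational(1, 2))))
Add(Function('F')(-2), -322) = Add(Mul(2, Pow(2, Rational(1, 2)), Pow(-2, Rational(1, 2))), -322) = Add(Mul(2, Pow(2, Rational(1, 2)), Mul(I, Pow(2, Rational(1, 2)))), -322) = Add(Mul(4, I), -322) = Add(-322, Mul(4, I))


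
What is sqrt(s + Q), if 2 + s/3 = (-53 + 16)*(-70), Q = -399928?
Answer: 2*I*sqrt(98041) ≈ 626.23*I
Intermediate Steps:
s = 7764 (s = -6 + 3*((-53 + 16)*(-70)) = -6 + 3*(-37*(-70)) = -6 + 3*2590 = -6 + 7770 = 7764)
sqrt(s + Q) = sqrt(7764 - 399928) = sqrt(-392164) = 2*I*sqrt(98041)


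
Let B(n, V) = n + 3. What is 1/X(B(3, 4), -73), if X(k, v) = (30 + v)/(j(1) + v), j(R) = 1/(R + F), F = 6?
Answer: 510/301 ≈ 1.6944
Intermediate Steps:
j(R) = 1/(6 + R) (j(R) = 1/(R + 6) = 1/(6 + R))
B(n, V) = 3 + n
X(k, v) = (30 + v)/(1/7 + v) (X(k, v) = (30 + v)/(1/(6 + 1) + v) = (30 + v)/(1/7 + v))
1/X(B(3, 4), -73) = 1/(7*(30 - 73)/(1 + 7*(-73))) = 1/(7*(-43)/(1 - 511)) = 1/(7*(-43)/(-510)) = 1/(7*(-1/510)*(-43)) = 1/(301/510) = 510/301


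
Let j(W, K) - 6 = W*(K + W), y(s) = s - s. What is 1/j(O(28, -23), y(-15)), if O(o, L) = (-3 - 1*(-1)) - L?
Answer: 1/447 ≈ 0.0022371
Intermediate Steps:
O(o, L) = -2 - L (O(o, L) = (-3 + 1) - L = -2 - L)
y(s) = 0
j(W, K) = 6 + W*(K + W)
1/j(O(28, -23), y(-15)) = 1/(6 + (-2 - 1*(-23))² + 0*(-2 - 1*(-23))) = 1/(6 + (-2 + 23)² + 0*(-2 + 23)) = 1/(6 + 21² + 0*21) = 1/(6 + 441 + 0) = 1/447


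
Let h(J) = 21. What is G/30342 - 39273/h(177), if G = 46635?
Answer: -132293559/70798 ≈ -1868.6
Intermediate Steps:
G/30342 - 39273/h(177) = 46635/30342 - 39273/21 = 46635*(1/30342) - 39273*1/21 = 15545/10114 - 13091/7 = -132293559/70798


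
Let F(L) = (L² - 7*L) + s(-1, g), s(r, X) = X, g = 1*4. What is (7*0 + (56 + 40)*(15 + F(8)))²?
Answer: 6718464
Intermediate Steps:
g = 4
F(L) = 4 + L² - 7*L (F(L) = (L² - 7*L) + 4 = 4 + L² - 7*L)
(7*0 + (56 + 40)*(15 + F(8)))² = (7*0 + (56 + 40)*(15 + (4 + 8² - 7*8)))² = (0 + 96*(15 + (4 + 64 - 56)))² = (0 + 96*(15 + 12))² = (0 + 96*27)² = (0 + 2592)² = 2592² = 6718464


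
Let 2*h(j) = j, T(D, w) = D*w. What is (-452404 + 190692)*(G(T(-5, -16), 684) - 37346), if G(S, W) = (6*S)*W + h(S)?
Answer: -76161855968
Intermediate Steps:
h(j) = j/2
G(S, W) = S/2 + 6*S*W (G(S, W) = (6*S)*W + S/2 = 6*S*W + S/2 = S/2 + 6*S*W)
(-452404 + 190692)*(G(T(-5, -16), 684) - 37346) = (-452404 + 190692)*((-5*(-16))*(1 + 12*684)/2 - 37346) = -261712*((1/2)*80*(1 + 8208) - 37346) = -261712*((1/2)*80*8209 - 37346) = -261712*(328360 - 37346) = -261712*291014 = -76161855968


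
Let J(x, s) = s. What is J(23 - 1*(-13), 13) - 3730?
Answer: -3717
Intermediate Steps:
J(23 - 1*(-13), 13) - 3730 = 13 - 3730 = -3717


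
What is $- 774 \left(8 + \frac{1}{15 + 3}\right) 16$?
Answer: $-99760$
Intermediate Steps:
$- 774 \left(8 + \frac{1}{15 + 3}\right) 16 = - 774 \left(8 + \frac{1}{18}\right) 16 = - 774 \cdot \frac{145}{18} \cdot 16 = \left(-774\right) \frac{1160}{9} = -99760$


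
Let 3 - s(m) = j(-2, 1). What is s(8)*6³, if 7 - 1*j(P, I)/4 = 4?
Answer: -1944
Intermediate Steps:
j(P, I) = 12 (j(P, I) = 28 - 4*4 = 28 - 16 = 12)
s(m) = -9 (s(m) = 3 - 1*12 = 3 - 12 = -9)
s(8)*6³ = -9*6³ = -9*216 = -1944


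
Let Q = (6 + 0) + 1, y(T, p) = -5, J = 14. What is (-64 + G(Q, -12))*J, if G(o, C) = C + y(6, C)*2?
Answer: -1204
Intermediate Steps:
Q = 7 (Q = 6 + 1 = 7)
G(o, C) = -10 + C (G(o, C) = C - 5*2 = C - 10 = -10 + C)
(-64 + G(Q, -12))*J = (-64 + (-10 - 12))*14 = (-64 - 22)*14 = -86*14 = -1204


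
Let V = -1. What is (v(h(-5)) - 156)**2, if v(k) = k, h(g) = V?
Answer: 24649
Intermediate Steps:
h(g) = -1
(v(h(-5)) - 156)**2 = (-1 - 156)**2 = (-157)**2 = 24649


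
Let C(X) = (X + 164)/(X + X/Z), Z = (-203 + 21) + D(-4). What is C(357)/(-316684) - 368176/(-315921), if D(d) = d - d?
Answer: 179381384094473/153922503295614 ≈ 1.1654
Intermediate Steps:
D(d) = 0
Z = -182 (Z = (-203 + 21) + 0 = -182 + 0 = -182)
C(X) = 182*(164 + X)/(181*X) (C(X) = (X + 164)/(X + X/(-182)) = (164 + X)/(X + X*(-1/182)) = (164 + X)/(X - X/182) = (164 + X)/((181*X/182)) = (164 + X)*(182/(181*X)) = 182*(164 + X)/(181*X))
C(357)/(-316684) - 368176/(-315921) = ((182/181)*(164 + 357)/357)/(-316684) - 368176/(-315921) = ((182/181)*(1/357)*521)*(-1/316684) - 368176*(-1/315921) = (13546/9231)*(-1/316684) + 368176/315921 = -6773/1461655002 + 368176/315921 = 179381384094473/153922503295614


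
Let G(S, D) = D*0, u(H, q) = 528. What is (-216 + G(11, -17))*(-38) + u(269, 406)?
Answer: 8736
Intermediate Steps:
G(S, D) = 0
(-216 + G(11, -17))*(-38) + u(269, 406) = (-216 + 0)*(-38) + 528 = -216*(-38) + 528 = 8208 + 528 = 8736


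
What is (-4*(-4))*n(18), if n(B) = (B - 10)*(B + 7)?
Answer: 3200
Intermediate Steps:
n(B) = (-10 + B)*(7 + B)
(-4*(-4))*n(18) = (-4*(-4))*(-70 + 18**2 - 3*18) = 16*(-70 + 324 - 54) = 16*200 = 3200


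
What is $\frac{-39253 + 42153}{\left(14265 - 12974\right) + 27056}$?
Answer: $\frac{2900}{28347} \approx 0.1023$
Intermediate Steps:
$\frac{-39253 + 42153}{\left(14265 - 12974\right) + 27056} = \frac{2900}{1291 + 27056} = \frac{2900}{28347}$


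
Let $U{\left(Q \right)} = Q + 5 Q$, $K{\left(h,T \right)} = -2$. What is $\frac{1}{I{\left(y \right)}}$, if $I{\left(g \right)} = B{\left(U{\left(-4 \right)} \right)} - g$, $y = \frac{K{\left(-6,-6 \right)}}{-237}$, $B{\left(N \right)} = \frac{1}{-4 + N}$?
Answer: $- \frac{6636}{293} \approx -22.648$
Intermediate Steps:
$U{\left(Q \right)} = 6 Q$
$y = \frac{2}{237}$ ($y = - \frac{2}{-237} = \left(-2\right) \left(- \frac{1}{237}\right) = \frac{2}{237} \approx 0.0084388$)
$I{\left(g \right)} = - \frac{1}{28} - g$ ($I{\left(g \right)} = \frac{1}{-4 + 6 \left(-4\right)} - g = \frac{1}{-4 - 24} - g = \frac{1}{-28} - g = - \frac{1}{28} - g$)
$\frac{1}{I{\left(y \right)}} = \frac{1}{- \frac{1}{28} - \frac{2}{237}} = \frac{1}{- \frac{293}{6636}} = - \frac{6636}{293}$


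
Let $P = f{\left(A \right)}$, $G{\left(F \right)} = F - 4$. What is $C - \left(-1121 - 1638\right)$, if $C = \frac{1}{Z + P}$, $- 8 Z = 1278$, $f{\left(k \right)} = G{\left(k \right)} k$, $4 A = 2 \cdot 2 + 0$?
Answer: $\frac{1796105}{651} \approx 2759.0$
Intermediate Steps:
$G{\left(F \right)} = -4 + F$
$A = 1$ ($A = \frac{2 \cdot 2 + 0}{4} = \frac{4 + 0}{4} = \frac{1}{4} \cdot 4 = 1$)
$f{\left(k \right)} = k \left(-4 + k\right)$ ($f{\left(k \right)} = \left(-4 + k\right) k = k \left(-4 + k\right)$)
$Z = - \frac{639}{4}$ ($Z = \left(- \frac{1}{8}\right) 1278 = - \frac{639}{4} \approx -159.75$)
$P = -3$ ($P = 1 \left(-4 + 1\right) = 1 \left(-3\right) = -3$)
$C = - \frac{4}{651}$ ($C = \frac{1}{- \frac{639}{4} - 3} = \frac{1}{- \frac{651}{4}} = - \frac{4}{651} \approx -0.0061444$)
$C - \left(-1121 - 1638\right) = - \frac{4}{651} - \left(-1121 - 1638\right) = - \frac{4}{651} - -2759 = - \frac{4}{651} + 2759 = \frac{1796105}{651}$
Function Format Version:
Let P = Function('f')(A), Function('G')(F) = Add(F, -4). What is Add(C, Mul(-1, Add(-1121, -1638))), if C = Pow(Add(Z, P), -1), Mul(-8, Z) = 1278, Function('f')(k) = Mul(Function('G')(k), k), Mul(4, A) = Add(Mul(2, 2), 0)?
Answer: Rational(1796105, 651) ≈ 2759.0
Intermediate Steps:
Function('G')(F) = Add(-4, F)
A = 1 (A = Mul(Rational(1, 4), Add(Mul(2, 2), 0)) = Mul(Rational(1, 4), Add(4, 0)) = Mul(Rational(1, 4), 4) = 1)
Function('f')(k) = Mul(k, Add(-4, k)) (Function('f')(k) = Mul(Add(-4, k), k) = Mul(k, Add(-4, k)))
Z = Rational(-639, 4) (Z = Mul(Rational(-1, 8), 1278) = Rational(-639, 4) ≈ -159.75)
P = -3 (P = Mul(1, Add(-4, 1)) = Mul(1, -3) = -3)
C = Rational(-4, 651) (C = Pow(Add(Rational(-639, 4), -3), -1) = Pow(Rational(-651, 4), -1) = Rational(-4, 651) ≈ -0.0061444)
Add(C, Mul(-1, Add(-1121, -1638))) = Add(Rational(-4, 651), Mul(-1, Add(-1121, -1638))) = Add(Rational(-4, 651), Mul(-1, -2759)) = Add(Rational(-4, 651), 2759) = Rational(1796105, 651)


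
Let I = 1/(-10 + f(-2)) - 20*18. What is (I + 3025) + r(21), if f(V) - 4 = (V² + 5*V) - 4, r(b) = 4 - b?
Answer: 42367/16 ≈ 2647.9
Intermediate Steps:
f(V) = V² + 5*V (f(V) = 4 + ((V² + 5*V) - 4) = 4 + (-4 + V² + 5*V) = V² + 5*V)
I = -5761/16 (I = 1/(-10 - 2*(5 - 2)) - 20*18 = 1/(-10 - 2*3) - 360 = 1/(-10 - 6) - 360 = 1/(-16) - 360 = -1/16 - 360 = -5761/16 ≈ -360.06)
(I + 3025) + r(21) = (-5761/16 + 3025) + (4 - 1*21) = 42639/16 + (4 - 21) = 42639/16 - 17 = 42367/16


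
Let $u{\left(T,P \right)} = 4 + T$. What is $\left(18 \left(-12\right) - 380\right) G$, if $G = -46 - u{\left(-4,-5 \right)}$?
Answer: $27416$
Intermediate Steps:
$G = -46$ ($G = -46 - \left(4 - 4\right) = -46 - 0 = -46 + 0 = -46$)
$\left(18 \left(-12\right) - 380\right) G = \left(18 \left(-12\right) - 380\right) \left(-46\right) = \left(-216 - 380\right) \left(-46\right) = \left(-596\right) \left(-46\right) = 27416$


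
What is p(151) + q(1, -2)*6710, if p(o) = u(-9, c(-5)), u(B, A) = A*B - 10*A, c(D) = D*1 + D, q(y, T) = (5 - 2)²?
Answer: 60580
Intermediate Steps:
q(y, T) = 9 (q(y, T) = 3² = 9)
c(D) = 2*D (c(D) = D + D = 2*D)
u(B, A) = -10*A + A*B
p(o) = 190 (p(o) = (2*(-5))*(-10 - 9) = -10*(-19) = 190)
p(151) + q(1, -2)*6710 = 190 + 9*6710 = 190 + 60390 = 60580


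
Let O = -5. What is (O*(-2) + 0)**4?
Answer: 10000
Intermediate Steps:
(O*(-2) + 0)**4 = (-5*(-2) + 0)**4 = (10 + 0)**4 = 10**4 = 10000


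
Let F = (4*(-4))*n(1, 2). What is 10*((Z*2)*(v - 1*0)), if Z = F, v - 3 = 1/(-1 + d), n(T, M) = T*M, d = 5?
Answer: -2080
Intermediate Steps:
n(T, M) = M*T
v = 13/4 (v = 3 + 1/(-1 + 5) = 3 + 1/4 = 13/4 ≈ 3.2500)
F = -32 (F = (4*(-4))*(2*1) = -16*2 = -32)
Z = -32
10*((Z*2)*(v - 1*0)) = 10*((-32*2)*(13/4 - 1*0)) = 10*(-64*(13/4 + 0)) = 10*(-64*13/4) = 10*(-208) = -2080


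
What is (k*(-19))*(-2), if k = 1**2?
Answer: 38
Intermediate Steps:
k = 1
(k*(-19))*(-2) = (1*(-19))*(-2) = -19*(-2) = 38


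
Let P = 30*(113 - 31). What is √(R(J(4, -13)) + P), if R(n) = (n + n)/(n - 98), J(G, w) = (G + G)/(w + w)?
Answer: 2*√27902006/213 ≈ 49.598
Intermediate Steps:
J(G, w) = G/w (J(G, w) = (2*G)/((2*w)) = (2*G)*(1/(2*w)) = G/w)
R(n) = 2*n/(-98 + n) (R(n) = (2*n)/(-98 + n) = 2*n/(-98 + n))
P = 2460 (P = 30*82 = 2460)
√(R(J(4, -13)) + P) = √(2*(4/(-13))/(-98 + 4/(-13)) + 2460) = √(2*(4*(-1/13))/(-98 + 4*(-1/13)) + 2460) = √(2*(-4/13)/(-98 - 4/13) + 2460) = √(2*(-4/13)/(-1278/13) + 2460) = √(2*(-4/13)*(-13/1278) + 2460) = √(4/639 + 2460) = √(1571944/639) = 2*√27902006/213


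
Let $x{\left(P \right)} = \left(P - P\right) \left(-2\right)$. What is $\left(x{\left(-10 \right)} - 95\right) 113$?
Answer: $-10735$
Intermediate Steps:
$x{\left(P \right)} = 0$ ($x{\left(P \right)} = 0 \left(-2\right) = 0$)
$\left(x{\left(-10 \right)} - 95\right) 113 = \left(0 - 95\right) 113 = \left(-95\right) 113 = -10735$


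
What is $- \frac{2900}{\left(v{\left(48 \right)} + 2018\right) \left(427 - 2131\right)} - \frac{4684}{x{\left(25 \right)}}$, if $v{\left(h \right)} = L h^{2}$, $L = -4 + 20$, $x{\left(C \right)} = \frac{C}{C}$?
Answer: $- \frac{77584519963}{16563732} \approx -4684.0$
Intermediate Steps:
$x{\left(C \right)} = 1$
$L = 16$
$v{\left(h \right)} = 16 h^{2}$
$- \frac{2900}{\left(v{\left(48 \right)} + 2018\right) \left(427 - 2131\right)} - \frac{4684}{x{\left(25 \right)}} = - \frac{2900}{\left(16 \cdot 48^{2} + 2018\right) \left(427 - 2131\right)} - \frac{4684}{1} = - \frac{2900}{\left(16 \cdot 2304 + 2018\right) \left(-1704\right)} - 4684 = - \frac{2900}{\left(36864 + 2018\right) \left(-1704\right)} - 4684 = - \frac{2900}{38882 \left(-1704\right)} - 4684 = - \frac{2900}{-66254928} - 4684 = \left(-2900\right) \left(- \frac{1}{66254928}\right) - 4684 = \frac{725}{16563732} - 4684 = - \frac{77584519963}{16563732}$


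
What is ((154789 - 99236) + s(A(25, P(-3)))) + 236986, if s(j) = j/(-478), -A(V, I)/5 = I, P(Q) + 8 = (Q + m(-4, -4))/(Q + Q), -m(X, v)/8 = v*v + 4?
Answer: 839002427/2868 ≈ 2.9254e+5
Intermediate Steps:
m(X, v) = -32 - 8*v² (m(X, v) = -8*(v*v + 4) = -8*(v² + 4) = -8*(4 + v²) = -32 - 8*v²)
P(Q) = -8 + (-160 + Q)/(2*Q) (P(Q) = -8 + (Q + (-32 - 8*(-4)²))/(Q + Q) = -8 + (Q + (-32 - 8*16))/((2*Q)) = -8 + (Q + (-32 - 128))*(1/(2*Q)) = -8 + (Q - 160)*(1/(2*Q)) = -8 + (-160 + Q)*(1/(2*Q)) = -8 + (-160 + Q)/(2*Q))
A(V, I) = -5*I
s(j) = -j/478 (s(j) = j*(-1/478) = -j/478)
((154789 - 99236) + s(A(25, P(-3)))) + 236986 = ((154789 - 99236) - (-5)*(-15/2 - 80/(-3))/478) + 236986 = (55553 - (-5)*(-15/2 - 80*(-⅓))/478) + 236986 = (55553 - (-5)*(-15/2 + 80/3)/478) + 236986 = (55553 - (-5)*115/(478*6)) + 236986 = (55553 - 1/478*(-575/6)) + 236986 = (55553 + 575/2868) + 236986 = 159326579/2868 + 236986 = 839002427/2868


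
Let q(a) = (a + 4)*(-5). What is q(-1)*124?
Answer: -1860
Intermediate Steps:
q(a) = -20 - 5*a (q(a) = (4 + a)*(-5) = -20 - 5*a)
q(-1)*124 = (-20 - 5*(-1))*124 = (-20 + 5)*124 = -15*124 = -1860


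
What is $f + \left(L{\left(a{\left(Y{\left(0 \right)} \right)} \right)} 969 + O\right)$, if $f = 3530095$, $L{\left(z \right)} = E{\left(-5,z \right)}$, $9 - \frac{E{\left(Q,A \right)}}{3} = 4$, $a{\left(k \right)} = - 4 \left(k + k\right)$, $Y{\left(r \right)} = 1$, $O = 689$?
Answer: $3545319$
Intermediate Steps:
$a{\left(k \right)} = - 8 k$ ($a{\left(k \right)} = - 4 \cdot 2 k = - 8 k$)
$E{\left(Q,A \right)} = 15$ ($E{\left(Q,A \right)} = 27 - 12 = 15$)
$L{\left(z \right)} = 15$
$f + \left(L{\left(a{\left(Y{\left(0 \right)} \right)} \right)} 969 + O\right) = 3530095 + \left(15 \cdot 969 + 689\right) = 3530095 + \left(14535 + 689\right) = 3530095 + 15224 = 3545319$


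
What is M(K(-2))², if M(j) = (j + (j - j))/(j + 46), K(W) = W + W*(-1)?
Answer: 0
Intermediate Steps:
K(W) = 0 (K(W) = W - W = 0)
M(j) = j/(46 + j) (M(j) = (j + 0)/(46 + j) = j/(46 + j))
M(K(-2))² = (0/(46 + 0))² = (0/46)² = (0*(1/46))² = 0² = 0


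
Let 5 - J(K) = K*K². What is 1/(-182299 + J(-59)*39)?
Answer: 1/7827677 ≈ 1.2775e-7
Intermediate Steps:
J(K) = 5 - K³ (J(K) = 5 - K*K² = 5 - K³)
1/(-182299 + J(-59)*39) = 1/(-182299 + (5 - 1*(-59)³)*39) = 1/(-182299 + (5 - 1*(-205379))*39) = 1/(-182299 + (5 + 205379)*39) = 1/(-182299 + 205384*39) = 1/(-182299 + 8009976) = 1/7827677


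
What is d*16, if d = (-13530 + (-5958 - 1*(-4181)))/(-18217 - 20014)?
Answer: 244912/38231 ≈ 6.4061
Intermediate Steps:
d = 15307/38231 (d = (-13530 + (-5958 + 4181))/(-38231) = (-13530 - 1777)*(-1/38231) = -15307*(-1/38231) = 15307/38231 ≈ 0.40038)
d*16 = (15307/38231)*16 = 244912/38231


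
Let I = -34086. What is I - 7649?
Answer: -41735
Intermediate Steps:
I - 7649 = -34086 - 7649 = -41735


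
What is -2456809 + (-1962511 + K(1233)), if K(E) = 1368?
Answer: -4417952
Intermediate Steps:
-2456809 + (-1962511 + K(1233)) = -2456809 + (-1962511 + 1368) = -2456809 - 1961143 = -4417952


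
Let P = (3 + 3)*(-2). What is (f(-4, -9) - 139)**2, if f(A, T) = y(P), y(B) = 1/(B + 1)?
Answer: 2340900/121 ≈ 19346.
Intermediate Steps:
P = -12 (P = 6*(-2) = -12)
y(B) = 1/(1 + B)
f(A, T) = -1/11 (f(A, T) = 1/(1 - 12) = 1/(-11) = -1/11)
(f(-4, -9) - 139)**2 = (-1/11 - 139)**2 = (-1530/11)**2 = 2340900/121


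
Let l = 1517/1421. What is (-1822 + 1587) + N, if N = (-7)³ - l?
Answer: -822855/1421 ≈ -579.07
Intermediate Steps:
l = 1517/1421 (l = 1517*(1/1421) = 1517/1421 ≈ 1.0676)
N = -488920/1421 (N = (-7)³ - 1*1517/1421 = -343 - 1517/1421 = -488920/1421 ≈ -344.07)
(-1822 + 1587) + N = (-1822 + 1587) - 488920/1421 = -235 - 488920/1421 = -822855/1421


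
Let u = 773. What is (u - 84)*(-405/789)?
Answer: -93015/263 ≈ -353.67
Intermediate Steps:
(u - 84)*(-405/789) = (773 - 84)*(-405/789) = 689*(-405*1/789) = 689*(-135/263) = -93015/263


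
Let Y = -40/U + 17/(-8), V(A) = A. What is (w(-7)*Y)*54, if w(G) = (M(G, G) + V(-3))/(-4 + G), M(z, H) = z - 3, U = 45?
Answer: -8463/44 ≈ -192.34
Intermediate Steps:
M(z, H) = -3 + z
w(G) = (-6 + G)/(-4 + G) (w(G) = ((-3 + G) - 3)/(-4 + G) = (-6 + G)/(-4 + G))
Y = -217/72 (Y = -40/45 + 17/(-8) = -40*1/45 + 17*(-⅛) = -8/9 - 17/8 = -217/72 ≈ -3.0139)
(w(-7)*Y)*54 = (((-6 - 7)/(-4 - 7))*(-217/72))*54 = ((-13/(-11))*(-217/72))*54 = (-1/11*(-13)*(-217/72))*54 = ((13/11)*(-217/72))*54 = -2821/792*54 = -8463/44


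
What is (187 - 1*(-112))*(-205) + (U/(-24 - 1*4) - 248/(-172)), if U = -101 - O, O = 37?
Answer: -36895755/602 ≈ -61289.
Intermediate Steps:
U = -138 (U = -101 - 1*37 = -101 - 37 = -138)
(187 - 1*(-112))*(-205) + (U/(-24 - 1*4) - 248/(-172)) = (187 - 1*(-112))*(-205) + (-138/(-24 - 1*4) - 248/(-172)) = (187 + 112)*(-205) + (-138/(-24 - 4) - 248*(-1/172)) = 299*(-205) + (-138/(-28) + 62/43) = -61295 + (-138*(-1/28) + 62/43) = -61295 + (69/14 + 62/43) = -61295 + 3835/602 = -36895755/602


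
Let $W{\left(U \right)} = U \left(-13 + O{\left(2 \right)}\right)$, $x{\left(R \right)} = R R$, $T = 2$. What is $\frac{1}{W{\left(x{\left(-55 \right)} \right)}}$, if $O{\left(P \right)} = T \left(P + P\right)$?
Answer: $- \frac{1}{15125} \approx -6.6116 \cdot 10^{-5}$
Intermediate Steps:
$O{\left(P \right)} = 4 P$ ($O{\left(P \right)} = 2 \left(P + P\right) = 2 \cdot 2 P = 4 P$)
$x{\left(R \right)} = R^{2}$
$W{\left(U \right)} = - 5 U$ ($W{\left(U \right)} = U \left(-13 + 4 \cdot 2\right) = U \left(-13 + 8\right) = U \left(-5\right) = - 5 U$)
$\frac{1}{W{\left(x{\left(-55 \right)} \right)}} = \frac{1}{\left(-5\right) \left(-55\right)^{2}} = \frac{1}{\left(-5\right) 3025} = \frac{1}{-15125} = - \frac{1}{15125}$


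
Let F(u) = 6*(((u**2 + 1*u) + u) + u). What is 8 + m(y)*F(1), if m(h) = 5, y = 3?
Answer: 128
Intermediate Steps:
F(u) = 6*u**2 + 18*u (F(u) = 6*(((u**2 + u) + u) + u) = 6*(((u + u**2) + u) + u) = 6*((u**2 + 2*u) + u) = 6*(u**2 + 3*u) = 6*u**2 + 18*u)
8 + m(y)*F(1) = 8 + 5*(6*1*(3 + 1)) = 8 + 5*(6*1*4) = 8 + 5*24 = 8 + 120 = 128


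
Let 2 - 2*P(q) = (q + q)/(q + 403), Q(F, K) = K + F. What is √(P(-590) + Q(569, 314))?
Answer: 3*√3422474/187 ≈ 29.679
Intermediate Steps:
Q(F, K) = F + K
P(q) = 1 - q/(403 + q) (P(q) = 1 - (q + q)/(2*(q + 403)) = 1 - 2*q/(2*(403 + q)) = 1 - q/(403 + q))
√(P(-590) + Q(569, 314)) = √(403/(403 - 590) + (569 + 314)) = √(403/(-187) + 883) = √(403*(-1/187) + 883) = √(-403/187 + 883) = √(164718/187) = 3*√3422474/187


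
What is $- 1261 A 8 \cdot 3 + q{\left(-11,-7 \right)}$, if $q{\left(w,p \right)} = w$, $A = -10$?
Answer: $302629$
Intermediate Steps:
$- 1261 A 8 \cdot 3 + q{\left(-11,-7 \right)} = - 1261 \left(-10\right) 8 \cdot 3 - 11 = - 1261 \left(\left(-80\right) 3\right) - 11 = \left(-1261\right) \left(-240\right) - 11 = 302640 - 11 = 302629$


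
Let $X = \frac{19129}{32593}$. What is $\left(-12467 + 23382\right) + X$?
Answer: $\frac{32342884}{2963} \approx 10916.0$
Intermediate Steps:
$X = \frac{1739}{2963}$ ($X = 19129 \cdot \frac{1}{32593} = \frac{1739}{2963} \approx 0.58691$)
$\left(-12467 + 23382\right) + X = \left(-12467 + 23382\right) + \frac{1739}{2963} = 10915 + \frac{1739}{2963} = \frac{32342884}{2963}$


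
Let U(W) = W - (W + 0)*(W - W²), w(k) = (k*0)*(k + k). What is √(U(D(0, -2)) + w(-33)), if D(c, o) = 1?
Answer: 1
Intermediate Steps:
w(k) = 0 (w(k) = 0*(2*k) = 0)
U(W) = W - W*(W - W²)
√(U(D(0, -2)) + w(-33)) = √(1*(1 + 1² - 1*1) + 0) = √(1*(1 + 1 - 1) + 0) = √(1*1 + 0) = √(1 + 0) = √1 = 1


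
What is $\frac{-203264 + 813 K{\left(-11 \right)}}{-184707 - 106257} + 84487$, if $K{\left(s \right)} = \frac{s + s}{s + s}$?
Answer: $\frac{24582877919}{290964} \approx 84488.0$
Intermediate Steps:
$K{\left(s \right)} = 1$ ($K{\left(s \right)} = \frac{2 s}{2 s} = 2 s \frac{1}{2 s} = 1$)
$\frac{-203264 + 813 K{\left(-11 \right)}}{-184707 - 106257} + 84487 = \frac{-203264 + 813 \cdot 1}{-184707 - 106257} + 84487 = \frac{-203264 + 813}{-290964} + 84487 = \left(-202451\right) \left(- \frac{1}{290964}\right) + 84487 = \frac{202451}{290964} + 84487 = \frac{24582877919}{290964}$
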